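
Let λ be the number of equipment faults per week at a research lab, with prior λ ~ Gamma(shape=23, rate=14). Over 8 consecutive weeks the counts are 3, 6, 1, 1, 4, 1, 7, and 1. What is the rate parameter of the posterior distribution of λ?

Total count: 3 + 6 + 1 + 1 + 4 + 1 + 7 + 1 = 24.
Total exposure: 8 weeks.
The Gamma prior is conjugate for the Poisson rate, so λ | data ~ Gamma(23+24, 14+8) = Gamma(47, 22).

22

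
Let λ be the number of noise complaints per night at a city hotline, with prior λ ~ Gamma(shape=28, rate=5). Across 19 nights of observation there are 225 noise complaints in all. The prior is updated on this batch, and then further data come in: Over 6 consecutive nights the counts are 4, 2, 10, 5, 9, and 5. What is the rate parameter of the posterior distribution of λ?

30

Total count 225 over total exposure 19 nights.
After the first batch: Gamma(28 + 225, 5 + 19) = Gamma(253, 24).
Total count: 4 + 2 + 10 + 5 + 9 + 5 = 35.
Total exposure: 6 nights.
After the second batch: Gamma(253 + 35, 24 + 6) = Gamma(288, 30).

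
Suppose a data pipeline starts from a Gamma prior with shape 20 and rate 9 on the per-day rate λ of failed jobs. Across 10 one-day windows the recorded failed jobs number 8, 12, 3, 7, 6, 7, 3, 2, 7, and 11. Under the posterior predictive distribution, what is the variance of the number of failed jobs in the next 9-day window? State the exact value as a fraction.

Total count: 8 + 12 + 3 + 7 + 6 + 7 + 3 + 2 + 7 + 11 = 66.
Total exposure: 10 days.
Gamma(α, β) with Poisson data over total exposure Σt gives posterior Gamma(α+Σx, β+Σt) = Gamma(86, 19).
The posterior predictive for a window of length T is Negative Binomial with variance T·α'·(β'+T)/β'² = 9·86·28/361 = 21672/361.

21672/361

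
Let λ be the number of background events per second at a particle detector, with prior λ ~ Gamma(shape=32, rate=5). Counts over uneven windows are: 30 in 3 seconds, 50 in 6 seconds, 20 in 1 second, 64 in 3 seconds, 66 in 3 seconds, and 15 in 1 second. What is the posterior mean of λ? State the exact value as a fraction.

277/22

Total count: 30 + 50 + 20 + 64 + 66 + 15 = 245.
Total exposure: 3 + 6 + 1 + 3 + 3 + 1 = 17 seconds.
By Gamma–Poisson conjugacy, the posterior is Gamma(α + Σx, β + Σt) = Gamma(32 + 245, 5 + 17) = Gamma(277, 22).
Posterior mean = α'/β' = 277/22.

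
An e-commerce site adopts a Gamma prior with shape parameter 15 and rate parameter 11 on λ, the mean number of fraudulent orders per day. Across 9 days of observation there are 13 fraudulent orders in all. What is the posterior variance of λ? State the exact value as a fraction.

7/100

Total count 13 over total exposure 9 days.
Gamma(α, β) with Poisson data over total exposure Σt gives posterior Gamma(α+Σx, β+Σt) = Gamma(28, 20).
Posterior variance = α'/β'² = 28/400 = 7/100.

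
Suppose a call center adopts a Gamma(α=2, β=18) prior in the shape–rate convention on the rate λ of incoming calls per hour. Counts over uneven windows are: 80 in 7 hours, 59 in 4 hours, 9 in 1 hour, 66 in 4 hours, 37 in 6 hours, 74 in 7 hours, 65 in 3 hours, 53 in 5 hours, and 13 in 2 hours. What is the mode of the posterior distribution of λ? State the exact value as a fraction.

Total count: 80 + 59 + 9 + 66 + 37 + 74 + 65 + 53 + 13 = 456.
Total exposure: 7 + 4 + 1 + 4 + 6 + 7 + 3 + 5 + 2 = 39 hours.
Conjugate update: add total count to the shape and total exposure to the rate, giving Gamma(458, 57).
Posterior mode = (α'−1)/β' = 457/57.

457/57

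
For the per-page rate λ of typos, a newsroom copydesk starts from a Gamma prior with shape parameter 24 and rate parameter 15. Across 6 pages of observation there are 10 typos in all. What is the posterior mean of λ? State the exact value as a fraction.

34/21

Total count 10 over total exposure 6 pages.
By Gamma–Poisson conjugacy, the posterior is Gamma(α + Σx, β + Σt) = Gamma(24 + 10, 15 + 6) = Gamma(34, 21).
Posterior mean = α'/β' = 34/21.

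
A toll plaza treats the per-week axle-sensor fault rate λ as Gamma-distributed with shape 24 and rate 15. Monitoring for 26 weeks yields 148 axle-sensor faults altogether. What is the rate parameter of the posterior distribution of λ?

41

Total count 148 over total exposure 26 weeks.
Posterior: α' = 24 + 148 = 172, β' = 15 + 26 = 41.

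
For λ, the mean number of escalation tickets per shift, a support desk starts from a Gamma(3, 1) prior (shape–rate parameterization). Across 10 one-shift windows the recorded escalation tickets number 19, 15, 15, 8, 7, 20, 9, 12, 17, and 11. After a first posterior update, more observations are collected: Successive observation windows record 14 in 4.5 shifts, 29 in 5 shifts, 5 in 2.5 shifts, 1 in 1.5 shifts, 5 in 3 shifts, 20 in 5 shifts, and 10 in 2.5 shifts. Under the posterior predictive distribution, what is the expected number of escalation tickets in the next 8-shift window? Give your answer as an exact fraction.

Total count: 19 + 15 + 15 + 8 + 7 + 20 + 9 + 12 + 17 + 11 = 133.
Total exposure: 10 shifts.
After the first batch: Gamma(3 + 133, 1 + 10) = Gamma(136, 11).
Total count: 14 + 29 + 5 + 1 + 5 + 20 + 10 = 84.
Total exposure: 4.5 + 5 + 2.5 + 1.5 + 3 + 5 + 2.5 = 24 shifts.
After the second batch: Gamma(136 + 84, 11 + 24) = Gamma(220, 35).
Predictive mean over an 8-shift window = T·E[λ|data] = 8·220/35 = 352/7.

352/7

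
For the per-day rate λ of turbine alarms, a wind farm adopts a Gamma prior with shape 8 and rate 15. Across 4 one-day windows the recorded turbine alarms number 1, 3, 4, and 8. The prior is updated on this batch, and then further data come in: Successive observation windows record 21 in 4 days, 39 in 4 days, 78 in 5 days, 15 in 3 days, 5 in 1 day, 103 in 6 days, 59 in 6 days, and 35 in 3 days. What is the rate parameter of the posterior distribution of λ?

51

Total count: 1 + 3 + 4 + 8 = 16.
Total exposure: 4 days.
After the first batch: Gamma(8 + 16, 15 + 4) = Gamma(24, 19).
Total count: 21 + 39 + 78 + 15 + 5 + 103 + 59 + 35 = 355.
Total exposure: 4 + 4 + 5 + 3 + 1 + 6 + 6 + 3 = 32 days.
After the second batch: Gamma(24 + 355, 19 + 32) = Gamma(379, 51).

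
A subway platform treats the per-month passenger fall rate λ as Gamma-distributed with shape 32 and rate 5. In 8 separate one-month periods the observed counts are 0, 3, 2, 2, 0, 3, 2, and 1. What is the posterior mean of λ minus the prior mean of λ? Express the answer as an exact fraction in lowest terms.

Total count: 0 + 3 + 2 + 2 + 0 + 3 + 2 + 1 = 13.
Total exposure: 8 months.
Gamma(α, β) with Poisson data over total exposure Σt gives posterior Gamma(α+Σx, β+Σt) = Gamma(45, 13).
Posterior mean = 45/13 = 45/13; prior mean = 32/5 = 32/5. Difference = 45/13 − 32/5 = -191/65.

-191/65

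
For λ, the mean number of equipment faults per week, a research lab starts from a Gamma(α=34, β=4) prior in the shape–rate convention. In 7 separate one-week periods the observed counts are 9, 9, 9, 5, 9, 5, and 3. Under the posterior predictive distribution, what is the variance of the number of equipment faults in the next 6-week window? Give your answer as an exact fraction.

8466/121

Total count: 9 + 9 + 9 + 5 + 9 + 5 + 3 = 49.
Total exposure: 7 weeks.
Posterior: α' = 34 + 49 = 83, β' = 4 + 7 = 11.
The posterior predictive for a window of length T is Negative Binomial with variance T·α'·(β'+T)/β'² = 6·83·17/121 = 8466/121.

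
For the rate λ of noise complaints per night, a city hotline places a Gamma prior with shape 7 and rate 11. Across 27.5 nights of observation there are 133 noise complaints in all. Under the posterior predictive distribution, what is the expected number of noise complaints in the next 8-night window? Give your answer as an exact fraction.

Total count 133 over total exposure 27.5 nights.
Posterior: α' = 7 + 133 = 140, β' = 11 + 27.5 = 77/2.
Predictive mean over an 8-night window = T·E[λ|data] = 8·140/(77/2) = 320/11.

320/11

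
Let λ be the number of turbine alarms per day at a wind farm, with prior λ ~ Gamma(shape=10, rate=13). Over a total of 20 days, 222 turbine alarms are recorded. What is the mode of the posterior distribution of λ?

Total count 222 over total exposure 20 days.
Gamma(α, β) with Poisson data over total exposure Σt gives posterior Gamma(α+Σx, β+Σt) = Gamma(232, 33).
Posterior mode = (α'−1)/β' = 231/33 = 7.

7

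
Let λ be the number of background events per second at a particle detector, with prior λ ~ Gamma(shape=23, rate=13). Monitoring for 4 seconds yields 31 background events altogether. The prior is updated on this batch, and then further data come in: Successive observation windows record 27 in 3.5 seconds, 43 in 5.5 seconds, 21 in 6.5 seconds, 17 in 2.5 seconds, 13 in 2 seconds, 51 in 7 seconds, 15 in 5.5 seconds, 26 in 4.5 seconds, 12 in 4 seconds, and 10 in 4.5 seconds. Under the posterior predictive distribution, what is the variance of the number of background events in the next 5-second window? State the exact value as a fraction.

Total count 31 over total exposure 4 seconds.
After the first batch: Gamma(23 + 31, 13 + 4) = Gamma(54, 17).
Total count: 27 + 43 + 21 + 17 + 13 + 51 + 15 + 26 + 12 + 10 = 235.
Total exposure: 3.5 + 5.5 + 6.5 + 2.5 + 2 + 7 + 5.5 + 4.5 + 4 + 4.5 = 45.5 seconds.
After the second batch: Gamma(54 + 235, 17 + 45.5) = Gamma(289, 125/2).
The posterior predictive for a window of length T is Negative Binomial with variance T·α'·(β'+T)/β'² = 5·289·(135/2)/(15625/4) = 15606/625.

15606/625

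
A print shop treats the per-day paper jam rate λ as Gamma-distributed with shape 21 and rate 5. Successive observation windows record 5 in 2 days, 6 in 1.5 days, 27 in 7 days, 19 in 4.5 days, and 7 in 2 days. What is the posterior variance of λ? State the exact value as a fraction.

Total count: 5 + 6 + 27 + 19 + 7 = 64.
Total exposure: 2 + 1.5 + 7 + 4.5 + 2 = 17 days.
The Gamma prior is conjugate for the Poisson rate, so λ | data ~ Gamma(21+64, 5+17) = Gamma(85, 22).
Posterior variance = α'/β'² = 85/484.

85/484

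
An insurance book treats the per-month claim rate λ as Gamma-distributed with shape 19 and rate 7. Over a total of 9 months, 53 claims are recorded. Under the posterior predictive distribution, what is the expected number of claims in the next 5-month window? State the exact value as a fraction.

45/2

Total count 53 over total exposure 9 months.
The Gamma prior is conjugate for the Poisson rate, so λ | data ~ Gamma(19+53, 7+9) = Gamma(72, 16).
Predictive mean over a 5-month window = T·E[λ|data] = 5·72/16 = 45/2.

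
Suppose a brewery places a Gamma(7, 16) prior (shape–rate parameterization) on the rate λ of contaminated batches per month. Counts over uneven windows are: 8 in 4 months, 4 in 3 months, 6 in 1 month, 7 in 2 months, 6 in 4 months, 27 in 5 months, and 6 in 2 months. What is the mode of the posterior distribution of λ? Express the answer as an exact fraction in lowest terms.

Total count: 8 + 4 + 6 + 7 + 6 + 27 + 6 = 64.
Total exposure: 4 + 3 + 1 + 2 + 4 + 5 + 2 = 21 months.
The Gamma prior is conjugate for the Poisson rate, so λ | data ~ Gamma(7+64, 16+21) = Gamma(71, 37).
Posterior mode = (α'−1)/β' = 70/37.

70/37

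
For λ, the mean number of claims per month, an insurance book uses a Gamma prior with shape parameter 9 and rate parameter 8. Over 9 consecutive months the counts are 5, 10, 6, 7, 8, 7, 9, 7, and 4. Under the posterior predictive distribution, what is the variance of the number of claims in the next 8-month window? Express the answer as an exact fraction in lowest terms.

14400/289

Total count: 5 + 10 + 6 + 7 + 8 + 7 + 9 + 7 + 4 = 63.
Total exposure: 9 months.
By Gamma–Poisson conjugacy, the posterior is Gamma(α + Σx, β + Σt) = Gamma(9 + 63, 8 + 9) = Gamma(72, 17).
The posterior predictive for a window of length T is Negative Binomial with variance T·α'·(β'+T)/β'² = 8·72·25/289 = 14400/289.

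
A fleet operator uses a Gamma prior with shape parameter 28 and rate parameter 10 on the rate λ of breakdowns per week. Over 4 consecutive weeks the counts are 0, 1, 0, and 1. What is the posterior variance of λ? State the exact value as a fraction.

Total count: 0 + 1 + 0 + 1 = 2.
Total exposure: 4 weeks.
Posterior: α' = 28 + 2 = 30, β' = 10 + 4 = 14.
Posterior variance = α'/β'² = 30/196 = 15/98.

15/98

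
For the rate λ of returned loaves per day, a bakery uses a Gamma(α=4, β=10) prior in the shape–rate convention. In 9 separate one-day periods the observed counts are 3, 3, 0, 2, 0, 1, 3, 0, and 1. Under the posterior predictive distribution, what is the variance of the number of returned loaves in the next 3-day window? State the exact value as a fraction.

1122/361

Total count: 3 + 3 + 0 + 2 + 0 + 1 + 3 + 0 + 1 = 13.
Total exposure: 9 days.
Conjugate update: add total count to the shape and total exposure to the rate, giving Gamma(17, 19).
The posterior predictive for a window of length T is Negative Binomial with variance T·α'·(β'+T)/β'² = 3·17·22/361 = 1122/361.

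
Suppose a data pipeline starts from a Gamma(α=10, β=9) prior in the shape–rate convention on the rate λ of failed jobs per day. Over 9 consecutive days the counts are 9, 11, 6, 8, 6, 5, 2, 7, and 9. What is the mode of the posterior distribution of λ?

Total count: 9 + 11 + 6 + 8 + 6 + 5 + 2 + 7 + 9 = 63.
Total exposure: 9 days.
Posterior: α' = 10 + 63 = 73, β' = 9 + 9 = 18.
Posterior mode = (α'−1)/β' = 72/18 = 4.

4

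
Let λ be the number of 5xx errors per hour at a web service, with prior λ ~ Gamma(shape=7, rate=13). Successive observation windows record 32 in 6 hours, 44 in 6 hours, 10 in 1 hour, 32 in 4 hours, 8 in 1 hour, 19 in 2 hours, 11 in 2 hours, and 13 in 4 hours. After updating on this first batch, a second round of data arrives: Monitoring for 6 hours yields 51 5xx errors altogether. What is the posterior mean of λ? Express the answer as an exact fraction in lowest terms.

Total count: 32 + 44 + 10 + 32 + 8 + 19 + 11 + 13 = 169.
Total exposure: 6 + 6 + 1 + 4 + 1 + 2 + 2 + 4 = 26 hours.
After the first batch: Gamma(7 + 169, 13 + 26) = Gamma(176, 39).
Total count 51 over total exposure 6 hours.
After the second batch: Gamma(176 + 51, 39 + 6) = Gamma(227, 45).
Posterior mean = α'/β' = 227/45.

227/45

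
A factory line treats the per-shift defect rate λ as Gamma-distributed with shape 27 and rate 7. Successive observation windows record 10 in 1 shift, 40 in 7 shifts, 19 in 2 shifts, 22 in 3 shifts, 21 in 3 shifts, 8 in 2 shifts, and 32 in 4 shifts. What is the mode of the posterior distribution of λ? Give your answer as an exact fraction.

178/29

Total count: 10 + 40 + 19 + 22 + 21 + 8 + 32 = 152.
Total exposure: 1 + 7 + 2 + 3 + 3 + 2 + 4 = 22 shifts.
The Gamma prior is conjugate for the Poisson rate, so λ | data ~ Gamma(27+152, 7+22) = Gamma(179, 29).
Posterior mode = (α'−1)/β' = 178/29.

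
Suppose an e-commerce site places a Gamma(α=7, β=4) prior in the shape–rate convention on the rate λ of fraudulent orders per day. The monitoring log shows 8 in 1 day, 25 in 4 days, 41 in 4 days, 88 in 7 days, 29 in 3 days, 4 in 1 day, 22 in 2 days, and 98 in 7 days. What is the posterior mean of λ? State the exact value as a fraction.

322/33

Total count: 8 + 25 + 41 + 88 + 29 + 4 + 22 + 98 = 315.
Total exposure: 1 + 4 + 4 + 7 + 3 + 1 + 2 + 7 = 29 days.
Conjugate update: add total count to the shape and total exposure to the rate, giving Gamma(322, 33).
Posterior mean = α'/β' = 322/33.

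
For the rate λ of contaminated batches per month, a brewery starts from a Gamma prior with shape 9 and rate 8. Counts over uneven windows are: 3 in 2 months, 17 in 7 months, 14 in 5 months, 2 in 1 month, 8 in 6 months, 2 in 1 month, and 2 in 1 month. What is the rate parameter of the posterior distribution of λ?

Total count: 3 + 17 + 14 + 2 + 8 + 2 + 2 = 48.
Total exposure: 2 + 7 + 5 + 1 + 6 + 1 + 1 = 23 months.
Conjugate update: add total count to the shape and total exposure to the rate, giving Gamma(57, 31).

31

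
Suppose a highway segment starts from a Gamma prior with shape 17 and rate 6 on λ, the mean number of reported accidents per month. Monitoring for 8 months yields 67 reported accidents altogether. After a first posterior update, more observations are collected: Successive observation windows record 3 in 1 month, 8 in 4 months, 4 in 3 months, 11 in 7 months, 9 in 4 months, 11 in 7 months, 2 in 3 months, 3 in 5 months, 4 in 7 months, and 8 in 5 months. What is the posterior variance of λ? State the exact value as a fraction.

Total count 67 over total exposure 8 months.
After the first batch: Gamma(17 + 67, 6 + 8) = Gamma(84, 14).
Total count: 3 + 8 + 4 + 11 + 9 + 11 + 2 + 3 + 4 + 8 = 63.
Total exposure: 1 + 4 + 3 + 7 + 4 + 7 + 3 + 5 + 7 + 5 = 46 months.
After the second batch: Gamma(84 + 63, 14 + 46) = Gamma(147, 60).
Posterior variance = α'/β'² = 147/3600 = 49/1200.

49/1200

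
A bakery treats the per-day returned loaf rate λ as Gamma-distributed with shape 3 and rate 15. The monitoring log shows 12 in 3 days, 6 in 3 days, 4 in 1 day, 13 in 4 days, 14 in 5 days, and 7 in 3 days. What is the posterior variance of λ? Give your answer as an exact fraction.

59/1156

Total count: 12 + 6 + 4 + 13 + 14 + 7 = 56.
Total exposure: 3 + 3 + 1 + 4 + 5 + 3 = 19 days.
By Gamma–Poisson conjugacy, the posterior is Gamma(α + Σx, β + Σt) = Gamma(3 + 56, 15 + 19) = Gamma(59, 34).
Posterior variance = α'/β'² = 59/1156.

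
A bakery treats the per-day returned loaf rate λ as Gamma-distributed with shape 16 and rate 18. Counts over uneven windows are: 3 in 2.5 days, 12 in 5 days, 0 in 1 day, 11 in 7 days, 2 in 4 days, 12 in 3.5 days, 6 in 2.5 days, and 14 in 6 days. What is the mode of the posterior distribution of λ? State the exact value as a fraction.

Total count: 3 + 12 + 0 + 11 + 2 + 12 + 6 + 14 = 60.
Total exposure: 2.5 + 5 + 1 + 7 + 4 + 3.5 + 2.5 + 6 = 31.5 days.
Gamma(α, β) with Poisson data over total exposure Σt gives posterior Gamma(α+Σx, β+Σt) = Gamma(76, 99/2).
Posterior mode = (α'−1)/β' = 75/(99/2) = 50/33.

50/33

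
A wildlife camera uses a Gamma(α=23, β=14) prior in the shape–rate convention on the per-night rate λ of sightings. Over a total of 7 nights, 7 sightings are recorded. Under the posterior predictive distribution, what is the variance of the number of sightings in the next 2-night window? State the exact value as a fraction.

Total count 7 over total exposure 7 nights.
Conjugate update: add total count to the shape and total exposure to the rate, giving Gamma(30, 21).
The posterior predictive for a window of length T is Negative Binomial with variance T·α'·(β'+T)/β'² = 2·30·23/441 = 460/147.

460/147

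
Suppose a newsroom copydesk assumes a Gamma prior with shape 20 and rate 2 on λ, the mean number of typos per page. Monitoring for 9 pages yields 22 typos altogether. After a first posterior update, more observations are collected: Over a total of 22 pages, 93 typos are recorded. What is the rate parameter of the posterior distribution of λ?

33

Total count 22 over total exposure 9 pages.
After the first batch: Gamma(20 + 22, 2 + 9) = Gamma(42, 11).
Total count 93 over total exposure 22 pages.
After the second batch: Gamma(42 + 93, 11 + 22) = Gamma(135, 33).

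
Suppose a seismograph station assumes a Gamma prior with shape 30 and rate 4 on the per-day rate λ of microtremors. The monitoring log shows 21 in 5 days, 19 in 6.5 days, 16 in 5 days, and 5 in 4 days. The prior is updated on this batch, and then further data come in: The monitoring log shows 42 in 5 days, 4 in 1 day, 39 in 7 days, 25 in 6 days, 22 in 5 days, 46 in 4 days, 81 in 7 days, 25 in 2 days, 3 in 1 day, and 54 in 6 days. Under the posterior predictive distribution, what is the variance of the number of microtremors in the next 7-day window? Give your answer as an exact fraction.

913248/18769

Total count: 21 + 19 + 16 + 5 = 61.
Total exposure: 5 + 6.5 + 5 + 4 = 20.5 days.
After the first batch: Gamma(30 + 61, 4 + 20.5) = Gamma(91, 49/2).
Total count: 42 + 4 + 39 + 25 + 22 + 46 + 81 + 25 + 3 + 54 = 341.
Total exposure: 5 + 1 + 7 + 6 + 5 + 4 + 7 + 2 + 1 + 6 = 44 days.
After the second batch: Gamma(91 + 341, 49/2 + 44) = Gamma(432, 137/2).
The posterior predictive for a window of length T is Negative Binomial with variance T·α'·(β'+T)/β'² = 7·432·(151/2)/(18769/4) = 913248/18769.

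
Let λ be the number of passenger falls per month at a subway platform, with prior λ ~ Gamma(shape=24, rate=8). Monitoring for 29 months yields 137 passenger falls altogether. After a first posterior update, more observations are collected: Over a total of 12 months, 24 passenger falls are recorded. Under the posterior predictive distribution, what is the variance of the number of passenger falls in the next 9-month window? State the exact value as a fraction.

Total count 137 over total exposure 29 months.
After the first batch: Gamma(24 + 137, 8 + 29) = Gamma(161, 37).
Total count 24 over total exposure 12 months.
After the second batch: Gamma(161 + 24, 37 + 12) = Gamma(185, 49).
The posterior predictive for a window of length T is Negative Binomial with variance T·α'·(β'+T)/β'² = 9·185·58/2401 = 96570/2401.

96570/2401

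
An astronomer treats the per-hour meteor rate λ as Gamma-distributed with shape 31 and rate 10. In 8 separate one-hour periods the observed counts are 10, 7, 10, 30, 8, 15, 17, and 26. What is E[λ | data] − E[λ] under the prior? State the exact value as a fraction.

491/90

Total count: 10 + 7 + 10 + 30 + 8 + 15 + 17 + 26 = 123.
Total exposure: 8 hours.
Conjugate update: add total count to the shape and total exposure to the rate, giving Gamma(154, 18).
Posterior mean = 154/18 = 77/9; prior mean = 31/10 = 31/10. Difference = 77/9 − 31/10 = 491/90.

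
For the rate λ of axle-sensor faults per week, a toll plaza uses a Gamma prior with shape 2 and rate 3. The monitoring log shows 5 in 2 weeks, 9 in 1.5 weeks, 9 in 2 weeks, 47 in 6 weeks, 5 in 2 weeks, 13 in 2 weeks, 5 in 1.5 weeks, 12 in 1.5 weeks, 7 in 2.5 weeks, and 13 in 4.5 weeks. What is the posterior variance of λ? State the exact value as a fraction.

Total count: 5 + 9 + 9 + 47 + 5 + 13 + 5 + 12 + 7 + 13 = 125.
Total exposure: 2 + 1.5 + 2 + 6 + 2 + 2 + 1.5 + 1.5 + 2.5 + 4.5 = 25.5 weeks.
By Gamma–Poisson conjugacy, the posterior is Gamma(α + Σx, β + Σt) = Gamma(2 + 125, 3 + 25.5) = Gamma(127, 57/2).
Posterior variance = α'/β'² = 127/(3249/4) = 508/3249.

508/3249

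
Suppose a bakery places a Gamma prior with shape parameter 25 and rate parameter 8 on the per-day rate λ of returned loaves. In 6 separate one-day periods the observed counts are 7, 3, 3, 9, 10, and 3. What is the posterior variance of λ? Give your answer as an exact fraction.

15/49

Total count: 7 + 3 + 3 + 9 + 10 + 3 = 35.
Total exposure: 6 days.
By Gamma–Poisson conjugacy, the posterior is Gamma(α + Σx, β + Σt) = Gamma(25 + 35, 8 + 6) = Gamma(60, 14).
Posterior variance = α'/β'² = 60/196 = 15/49.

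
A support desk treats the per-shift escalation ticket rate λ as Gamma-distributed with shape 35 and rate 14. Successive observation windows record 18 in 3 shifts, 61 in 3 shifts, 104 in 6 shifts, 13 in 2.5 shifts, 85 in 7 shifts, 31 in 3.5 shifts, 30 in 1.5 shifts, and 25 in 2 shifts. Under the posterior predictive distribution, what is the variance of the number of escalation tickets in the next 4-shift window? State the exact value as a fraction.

Total count: 18 + 61 + 104 + 13 + 85 + 31 + 30 + 25 = 367.
Total exposure: 3 + 3 + 6 + 2.5 + 7 + 3.5 + 1.5 + 2 = 28.5 shifts.
Gamma(α, β) with Poisson data over total exposure Σt gives posterior Gamma(α+Σx, β+Σt) = Gamma(402, 85/2).
The posterior predictive for a window of length T is Negative Binomial with variance T·α'·(β'+T)/β'² = 4·402·(93/2)/(7225/4) = 299088/7225.

299088/7225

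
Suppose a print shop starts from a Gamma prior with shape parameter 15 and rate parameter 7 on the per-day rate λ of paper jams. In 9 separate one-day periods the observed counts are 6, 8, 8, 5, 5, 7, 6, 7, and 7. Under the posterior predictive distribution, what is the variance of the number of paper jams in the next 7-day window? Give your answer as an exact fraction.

Total count: 6 + 8 + 8 + 5 + 5 + 7 + 6 + 7 + 7 = 59.
Total exposure: 9 days.
The Gamma prior is conjugate for the Poisson rate, so λ | data ~ Gamma(15+59, 7+9) = Gamma(74, 16).
The posterior predictive for a window of length T is Negative Binomial with variance T·α'·(β'+T)/β'² = 7·74·23/256 = 5957/128.

5957/128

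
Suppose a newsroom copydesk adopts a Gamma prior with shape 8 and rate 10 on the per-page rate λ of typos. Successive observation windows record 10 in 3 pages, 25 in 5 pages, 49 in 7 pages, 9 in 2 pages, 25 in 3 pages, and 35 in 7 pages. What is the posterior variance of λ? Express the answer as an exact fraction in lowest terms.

Total count: 10 + 25 + 49 + 9 + 25 + 35 = 153.
Total exposure: 3 + 5 + 7 + 2 + 3 + 7 = 27 pages.
Conjugate update: add total count to the shape and total exposure to the rate, giving Gamma(161, 37).
Posterior variance = α'/β'² = 161/1369.

161/1369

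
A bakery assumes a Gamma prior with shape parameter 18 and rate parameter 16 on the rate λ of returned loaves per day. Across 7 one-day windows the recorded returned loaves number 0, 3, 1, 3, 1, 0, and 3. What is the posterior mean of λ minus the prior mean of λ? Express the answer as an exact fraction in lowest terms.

Total count: 0 + 3 + 1 + 3 + 1 + 0 + 3 = 11.
Total exposure: 7 days.
Gamma(α, β) with Poisson data over total exposure Σt gives posterior Gamma(α+Σx, β+Σt) = Gamma(29, 23).
Posterior mean = 29/23 = 29/23; prior mean = 18/16 = 9/8. Difference = 29/23 − 9/8 = 25/184.

25/184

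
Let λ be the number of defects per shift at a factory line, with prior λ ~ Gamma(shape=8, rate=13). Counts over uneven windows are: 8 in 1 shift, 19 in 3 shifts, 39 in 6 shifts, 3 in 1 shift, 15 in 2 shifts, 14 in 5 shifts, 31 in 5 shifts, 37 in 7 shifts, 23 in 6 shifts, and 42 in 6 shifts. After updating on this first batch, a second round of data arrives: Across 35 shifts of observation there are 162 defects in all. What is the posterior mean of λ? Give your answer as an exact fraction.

401/90

Total count: 8 + 19 + 39 + 3 + 15 + 14 + 31 + 37 + 23 + 42 = 231.
Total exposure: 1 + 3 + 6 + 1 + 2 + 5 + 5 + 7 + 6 + 6 = 42 shifts.
After the first batch: Gamma(8 + 231, 13 + 42) = Gamma(239, 55).
Total count 162 over total exposure 35 shifts.
After the second batch: Gamma(239 + 162, 55 + 35) = Gamma(401, 90).
Posterior mean = α'/β' = 401/90.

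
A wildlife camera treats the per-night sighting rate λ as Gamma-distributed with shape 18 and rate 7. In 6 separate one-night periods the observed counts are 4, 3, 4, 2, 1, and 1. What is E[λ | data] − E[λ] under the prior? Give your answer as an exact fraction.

Total count: 4 + 3 + 4 + 2 + 1 + 1 = 15.
Total exposure: 6 nights.
Posterior: α' = 18 + 15 = 33, β' = 7 + 6 = 13.
Posterior mean = 33/13 = 33/13; prior mean = 18/7 = 18/7. Difference = 33/13 − 18/7 = -3/91.

-3/91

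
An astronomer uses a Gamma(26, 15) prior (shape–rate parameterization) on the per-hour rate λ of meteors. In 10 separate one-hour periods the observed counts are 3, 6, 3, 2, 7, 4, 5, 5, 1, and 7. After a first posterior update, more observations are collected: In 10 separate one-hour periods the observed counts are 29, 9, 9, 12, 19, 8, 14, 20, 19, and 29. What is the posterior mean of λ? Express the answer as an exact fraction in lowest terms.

Total count: 3 + 6 + 3 + 2 + 7 + 4 + 5 + 5 + 1 + 7 = 43.
Total exposure: 10 hours.
After the first batch: Gamma(26 + 43, 15 + 10) = Gamma(69, 25).
Total count: 29 + 9 + 9 + 12 + 19 + 8 + 14 + 20 + 19 + 29 = 168.
Total exposure: 10 hours.
After the second batch: Gamma(69 + 168, 25 + 10) = Gamma(237, 35).
Posterior mean = α'/β' = 237/35.

237/35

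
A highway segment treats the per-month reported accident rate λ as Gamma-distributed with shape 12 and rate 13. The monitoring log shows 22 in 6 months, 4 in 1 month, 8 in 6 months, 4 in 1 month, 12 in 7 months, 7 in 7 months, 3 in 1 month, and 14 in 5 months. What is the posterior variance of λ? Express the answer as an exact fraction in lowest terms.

86/2209

Total count: 22 + 4 + 8 + 4 + 12 + 7 + 3 + 14 = 74.
Total exposure: 6 + 1 + 6 + 1 + 7 + 7 + 1 + 5 = 34 months.
Gamma(α, β) with Poisson data over total exposure Σt gives posterior Gamma(α+Σx, β+Σt) = Gamma(86, 47).
Posterior variance = α'/β'² = 86/2209.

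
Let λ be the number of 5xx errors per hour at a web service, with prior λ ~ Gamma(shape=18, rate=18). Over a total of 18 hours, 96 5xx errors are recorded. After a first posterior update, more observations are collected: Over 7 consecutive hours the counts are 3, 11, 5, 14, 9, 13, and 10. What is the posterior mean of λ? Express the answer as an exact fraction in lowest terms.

179/43

Total count 96 over total exposure 18 hours.
After the first batch: Gamma(18 + 96, 18 + 18) = Gamma(114, 36).
Total count: 3 + 11 + 5 + 14 + 9 + 13 + 10 = 65.
Total exposure: 7 hours.
After the second batch: Gamma(114 + 65, 36 + 7) = Gamma(179, 43).
Posterior mean = α'/β' = 179/43.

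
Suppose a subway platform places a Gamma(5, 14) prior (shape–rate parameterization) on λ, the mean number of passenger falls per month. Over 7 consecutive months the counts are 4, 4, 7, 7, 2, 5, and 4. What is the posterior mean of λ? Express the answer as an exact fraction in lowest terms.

38/21

Total count: 4 + 4 + 7 + 7 + 2 + 5 + 4 = 33.
Total exposure: 7 months.
The Gamma prior is conjugate for the Poisson rate, so λ | data ~ Gamma(5+33, 14+7) = Gamma(38, 21).
Posterior mean = α'/β' = 38/21.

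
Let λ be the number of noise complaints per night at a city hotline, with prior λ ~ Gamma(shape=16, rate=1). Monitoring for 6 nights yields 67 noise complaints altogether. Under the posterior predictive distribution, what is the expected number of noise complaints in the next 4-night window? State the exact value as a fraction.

332/7

Total count 67 over total exposure 6 nights.
Gamma(α, β) with Poisson data over total exposure Σt gives posterior Gamma(α+Σx, β+Σt) = Gamma(83, 7).
Predictive mean over a 4-night window = T·E[λ|data] = 4·83/7 = 332/7.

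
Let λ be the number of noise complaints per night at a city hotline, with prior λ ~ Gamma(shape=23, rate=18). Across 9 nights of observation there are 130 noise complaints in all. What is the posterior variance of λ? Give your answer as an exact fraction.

Total count 130 over total exposure 9 nights.
The Gamma prior is conjugate for the Poisson rate, so λ | data ~ Gamma(23+130, 18+9) = Gamma(153, 27).
Posterior variance = α'/β'² = 153/729 = 17/81.

17/81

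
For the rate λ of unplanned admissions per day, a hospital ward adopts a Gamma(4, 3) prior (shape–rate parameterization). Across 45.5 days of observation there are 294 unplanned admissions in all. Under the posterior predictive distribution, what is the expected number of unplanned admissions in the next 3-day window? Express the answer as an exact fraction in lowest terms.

Total count 294 over total exposure 45.5 days.
Conjugate update: add total count to the shape and total exposure to the rate, giving Gamma(298, 97/2).
Predictive mean over a 3-day window = T·E[λ|data] = 3·298/(97/2) = 1788/97.

1788/97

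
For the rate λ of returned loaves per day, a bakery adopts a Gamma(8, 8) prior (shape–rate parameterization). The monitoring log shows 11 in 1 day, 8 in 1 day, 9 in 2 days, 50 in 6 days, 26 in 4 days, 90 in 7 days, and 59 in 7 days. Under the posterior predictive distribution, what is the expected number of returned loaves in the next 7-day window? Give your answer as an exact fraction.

Total count: 11 + 8 + 9 + 50 + 26 + 90 + 59 = 253.
Total exposure: 1 + 1 + 2 + 6 + 4 + 7 + 7 = 28 days.
Posterior: α' = 8 + 253 = 261, β' = 8 + 28 = 36.
Predictive mean over a 7-day window = T·E[λ|data] = 7·261/36 = 203/4.

203/4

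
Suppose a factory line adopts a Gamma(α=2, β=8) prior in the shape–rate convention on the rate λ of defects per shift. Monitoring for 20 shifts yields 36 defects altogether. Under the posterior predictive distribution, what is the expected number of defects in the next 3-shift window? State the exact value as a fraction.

Total count 36 over total exposure 20 shifts.
Conjugate update: add total count to the shape and total exposure to the rate, giving Gamma(38, 28).
Predictive mean over a 3-shift window = T·E[λ|data] = 3·38/28 = 57/14.

57/14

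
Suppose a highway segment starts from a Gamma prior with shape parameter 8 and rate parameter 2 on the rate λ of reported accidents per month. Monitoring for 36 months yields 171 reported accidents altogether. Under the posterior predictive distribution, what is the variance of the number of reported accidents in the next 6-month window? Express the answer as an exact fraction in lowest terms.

11814/361

Total count 171 over total exposure 36 months.
Posterior: α' = 8 + 171 = 179, β' = 2 + 36 = 38.
The posterior predictive for a window of length T is Negative Binomial with variance T·α'·(β'+T)/β'² = 6·179·44/1444 = 11814/361.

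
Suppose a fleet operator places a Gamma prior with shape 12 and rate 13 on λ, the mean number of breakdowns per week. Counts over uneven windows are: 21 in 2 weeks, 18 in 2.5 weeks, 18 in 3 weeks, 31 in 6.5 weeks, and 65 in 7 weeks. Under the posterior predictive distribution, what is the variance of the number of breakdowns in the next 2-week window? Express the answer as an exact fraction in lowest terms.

Total count: 21 + 18 + 18 + 31 + 65 = 153.
Total exposure: 2 + 2.5 + 3 + 6.5 + 7 = 21 weeks.
Gamma(α, β) with Poisson data over total exposure Σt gives posterior Gamma(α+Σx, β+Σt) = Gamma(165, 34).
The posterior predictive for a window of length T is Negative Binomial with variance T·α'·(β'+T)/β'² = 2·165·36/1156 = 2970/289.

2970/289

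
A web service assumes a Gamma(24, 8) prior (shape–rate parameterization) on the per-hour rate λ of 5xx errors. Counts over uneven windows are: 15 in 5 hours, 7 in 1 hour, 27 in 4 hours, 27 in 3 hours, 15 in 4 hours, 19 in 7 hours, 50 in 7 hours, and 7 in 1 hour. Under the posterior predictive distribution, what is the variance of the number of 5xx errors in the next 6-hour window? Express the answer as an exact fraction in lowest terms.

13179/400

Total count: 15 + 7 + 27 + 27 + 15 + 19 + 50 + 7 = 167.
Total exposure: 5 + 1 + 4 + 3 + 4 + 7 + 7 + 1 = 32 hours.
Gamma(α, β) with Poisson data over total exposure Σt gives posterior Gamma(α+Σx, β+Σt) = Gamma(191, 40).
The posterior predictive for a window of length T is Negative Binomial with variance T·α'·(β'+T)/β'² = 6·191·46/1600 = 13179/400.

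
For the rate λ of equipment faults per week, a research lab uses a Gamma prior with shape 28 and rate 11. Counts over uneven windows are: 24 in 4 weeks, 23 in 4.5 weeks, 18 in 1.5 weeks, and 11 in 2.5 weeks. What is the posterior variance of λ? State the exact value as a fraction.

416/2209

Total count: 24 + 23 + 18 + 11 = 76.
Total exposure: 4 + 4.5 + 1.5 + 2.5 = 12.5 weeks.
Posterior: α' = 28 + 76 = 104, β' = 11 + 12.5 = 47/2.
Posterior variance = α'/β'² = 104/(2209/4) = 416/2209.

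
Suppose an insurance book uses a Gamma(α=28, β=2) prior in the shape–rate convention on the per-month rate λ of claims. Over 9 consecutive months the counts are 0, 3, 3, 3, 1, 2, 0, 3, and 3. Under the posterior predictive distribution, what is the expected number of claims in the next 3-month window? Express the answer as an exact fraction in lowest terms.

138/11

Total count: 0 + 3 + 3 + 3 + 1 + 2 + 0 + 3 + 3 = 18.
Total exposure: 9 months.
The Gamma prior is conjugate for the Poisson rate, so λ | data ~ Gamma(28+18, 2+9) = Gamma(46, 11).
Predictive mean over a 3-month window = T·E[λ|data] = 3·46/11 = 138/11.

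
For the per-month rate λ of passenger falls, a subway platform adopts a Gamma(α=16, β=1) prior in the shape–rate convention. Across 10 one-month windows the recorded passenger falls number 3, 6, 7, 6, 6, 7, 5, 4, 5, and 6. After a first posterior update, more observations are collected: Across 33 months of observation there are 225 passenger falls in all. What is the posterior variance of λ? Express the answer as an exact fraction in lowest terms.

37/242

Total count: 3 + 6 + 7 + 6 + 6 + 7 + 5 + 4 + 5 + 6 = 55.
Total exposure: 10 months.
After the first batch: Gamma(16 + 55, 1 + 10) = Gamma(71, 11).
Total count 225 over total exposure 33 months.
After the second batch: Gamma(71 + 225, 11 + 33) = Gamma(296, 44).
Posterior variance = α'/β'² = 296/1936 = 37/242.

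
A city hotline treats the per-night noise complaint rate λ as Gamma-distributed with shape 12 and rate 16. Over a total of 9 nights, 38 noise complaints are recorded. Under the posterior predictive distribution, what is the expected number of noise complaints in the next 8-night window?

16

Total count 38 over total exposure 9 nights.
Conjugate update: add total count to the shape and total exposure to the rate, giving Gamma(50, 25).
Predictive mean over an 8-night window = T·E[λ|data] = 8·50/25 = 16.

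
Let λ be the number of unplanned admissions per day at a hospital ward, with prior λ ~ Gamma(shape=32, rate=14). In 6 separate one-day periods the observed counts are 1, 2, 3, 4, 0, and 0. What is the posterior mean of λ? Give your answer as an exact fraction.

Total count: 1 + 2 + 3 + 4 + 0 + 0 = 10.
Total exposure: 6 days.
The Gamma prior is conjugate for the Poisson rate, so λ | data ~ Gamma(32+10, 14+6) = Gamma(42, 20).
Posterior mean = α'/β' = 42/20 = 21/10.

21/10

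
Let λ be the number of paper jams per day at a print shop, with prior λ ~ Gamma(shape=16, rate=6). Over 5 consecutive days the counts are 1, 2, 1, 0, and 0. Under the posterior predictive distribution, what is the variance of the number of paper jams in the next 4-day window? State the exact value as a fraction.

1200/121

Total count: 1 + 2 + 1 + 0 + 0 = 4.
Total exposure: 5 days.
Posterior: α' = 16 + 4 = 20, β' = 6 + 5 = 11.
The posterior predictive for a window of length T is Negative Binomial with variance T·α'·(β'+T)/β'² = 4·20·15/121 = 1200/121.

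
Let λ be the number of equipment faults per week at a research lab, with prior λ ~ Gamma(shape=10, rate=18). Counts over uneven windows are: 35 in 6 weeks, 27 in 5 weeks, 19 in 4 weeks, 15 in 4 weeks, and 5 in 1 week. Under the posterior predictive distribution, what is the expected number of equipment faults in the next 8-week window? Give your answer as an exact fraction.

444/19

Total count: 35 + 27 + 19 + 15 + 5 = 101.
Total exposure: 6 + 5 + 4 + 4 + 1 = 20 weeks.
The Gamma prior is conjugate for the Poisson rate, so λ | data ~ Gamma(10+101, 18+20) = Gamma(111, 38).
Predictive mean over an 8-week window = T·E[λ|data] = 8·111/38 = 444/19.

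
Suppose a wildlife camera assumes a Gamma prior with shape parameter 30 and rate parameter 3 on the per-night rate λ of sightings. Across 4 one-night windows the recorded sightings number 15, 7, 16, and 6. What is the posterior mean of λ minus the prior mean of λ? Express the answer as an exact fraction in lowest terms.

4/7

Total count: 15 + 7 + 16 + 6 = 44.
Total exposure: 4 nights.
By Gamma–Poisson conjugacy, the posterior is Gamma(α + Σx, β + Σt) = Gamma(30 + 44, 3 + 4) = Gamma(74, 7).
Posterior mean = 74/7 = 74/7; prior mean = 30/3 = 10. Difference = 74/7 − 10 = 4/7.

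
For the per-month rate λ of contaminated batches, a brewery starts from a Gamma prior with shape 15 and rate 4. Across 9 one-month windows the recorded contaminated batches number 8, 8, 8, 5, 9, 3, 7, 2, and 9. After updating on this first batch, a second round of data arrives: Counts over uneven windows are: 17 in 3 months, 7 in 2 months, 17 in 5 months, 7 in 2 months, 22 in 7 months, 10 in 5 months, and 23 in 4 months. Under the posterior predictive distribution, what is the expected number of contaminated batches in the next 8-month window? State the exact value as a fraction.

Total count: 8 + 8 + 8 + 5 + 9 + 3 + 7 + 2 + 9 = 59.
Total exposure: 9 months.
After the first batch: Gamma(15 + 59, 4 + 9) = Gamma(74, 13).
Total count: 17 + 7 + 17 + 7 + 22 + 10 + 23 = 103.
Total exposure: 3 + 2 + 5 + 2 + 7 + 5 + 4 = 28 months.
After the second batch: Gamma(74 + 103, 13 + 28) = Gamma(177, 41).
Predictive mean over an 8-month window = T·E[λ|data] = 8·177/41 = 1416/41.

1416/41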